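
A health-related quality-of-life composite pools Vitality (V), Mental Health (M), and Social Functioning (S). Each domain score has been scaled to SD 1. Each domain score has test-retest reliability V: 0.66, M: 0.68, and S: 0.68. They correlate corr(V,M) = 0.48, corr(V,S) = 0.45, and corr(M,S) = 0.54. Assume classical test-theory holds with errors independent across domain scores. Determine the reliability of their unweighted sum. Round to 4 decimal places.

Var(V+M+S) = 3 + 2·[0.48 + 0.45 + 0.54] = 3 + 2.94 = 5.94.
Under uncorrelated errors the observed covariances equal the true-score covariances, so only the own-variance terms attenuate.
True-score variance = [0.66 + 0.68 + 0.68] + 2.94 = 2.02 + 2.94 = 4.96.
Reliability = 4.96 / 5.94 = 0.8350.

0.8350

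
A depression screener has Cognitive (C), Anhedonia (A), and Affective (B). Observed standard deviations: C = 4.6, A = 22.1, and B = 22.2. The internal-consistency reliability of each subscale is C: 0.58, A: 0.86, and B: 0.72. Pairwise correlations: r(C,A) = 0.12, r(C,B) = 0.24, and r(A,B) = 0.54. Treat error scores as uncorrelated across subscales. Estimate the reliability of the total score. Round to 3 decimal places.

Var(C+A+B) = 4.6² + 22.1² + 22.2² + 2·[4.6·22.1·0.12 + 4.6·22.2·0.24 + 22.1·22.2·0.54] = 1002.41 + 603.286 = 1605.7.
Under uncorrelated errors the observed covariances equal the true-score covariances, so only the own-variance terms attenuate.
True-score variance = [4.6²·0.58 + 22.1²·0.86 + 22.2²·0.72] + 603.286 = 787.15 + 603.286 = 1390.44.
Reliability = 1390.44 / 1605.7 = 0.866.

0.866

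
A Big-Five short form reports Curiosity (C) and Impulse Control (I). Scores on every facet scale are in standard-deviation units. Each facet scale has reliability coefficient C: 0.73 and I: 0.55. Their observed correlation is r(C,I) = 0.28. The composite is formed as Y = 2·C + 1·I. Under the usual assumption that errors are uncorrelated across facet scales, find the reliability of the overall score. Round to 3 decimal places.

Var(Y) = 2² + 1 + 2·[2·0.28] = 5 + 1.12 = 6.12.
With uncorrelated errors the cross-covariances are all true-score covariance, so they carry over unchanged; only the diagonal terms shrink to ρᵢσᵢ².
True-score variance = [2²·0.73 + 0.55] + 1.12 = 3.47 + 1.12 = 4.59.
Reliability = 4.59 / 6.12 = 0.750.

0.750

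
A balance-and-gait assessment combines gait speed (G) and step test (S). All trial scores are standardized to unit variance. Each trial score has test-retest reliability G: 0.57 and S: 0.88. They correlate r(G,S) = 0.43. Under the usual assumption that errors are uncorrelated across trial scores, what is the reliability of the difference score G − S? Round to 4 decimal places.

0.5175

Var(G−S) = 1 + 1 − 2·0.43 = 2 − 0.86 = 1.14.
Under uncorrelated errors the observed covariances equal the true-score covariances, so only the own-variance terms attenuate.
True-score variance = [0.57 + 0.88] − 0.86 = 1.45 − 0.86 = 0.59.
Reliability = 0.59 / 1.14 = 0.5175.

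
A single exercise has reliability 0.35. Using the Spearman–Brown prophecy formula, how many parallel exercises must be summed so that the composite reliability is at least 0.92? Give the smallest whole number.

k ≥ ρ*(1−ρ₁)/(ρ₁(1−ρ*)) = 0.92·0.65 / (0.35·0.08) = 21.357.
Smallest integer k = 22.

22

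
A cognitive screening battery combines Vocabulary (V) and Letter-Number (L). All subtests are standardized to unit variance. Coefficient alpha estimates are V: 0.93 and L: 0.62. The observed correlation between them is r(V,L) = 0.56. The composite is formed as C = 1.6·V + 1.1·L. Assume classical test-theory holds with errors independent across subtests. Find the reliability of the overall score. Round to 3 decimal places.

0.889

Var(C) = 1.6² + 1.1² + 2·[1.76·0.56] = 3.77 + 1.9712 = 5.7412.
Because errors are independent across components, Cov(Tᵢ,Tⱼ) = Cov(Xᵢ,Xⱼ); the off-diagonal part of the true-score variance is the same as above.
True-score variance = [1.6²·0.93 + 1.1²·0.62] + 1.9712 = 3.131 + 1.9712 = 5.1022.
Reliability = 5.1022 / 5.7412 = 0.889.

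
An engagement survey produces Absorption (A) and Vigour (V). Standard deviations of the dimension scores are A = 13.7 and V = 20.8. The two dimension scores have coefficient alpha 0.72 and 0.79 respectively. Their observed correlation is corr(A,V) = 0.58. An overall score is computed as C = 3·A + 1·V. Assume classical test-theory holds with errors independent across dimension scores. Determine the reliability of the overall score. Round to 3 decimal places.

0.819

Var(C) = 3²·13.7² + 20.8² + 2·[3·13.7·20.8·0.58] = 2121.85 + 991.661 = 3113.51.
Because errors are independent across components, Cov(Tᵢ,Tⱼ) = Cov(Xᵢ,Xⱼ); the off-diagonal part of the true-score variance is the same as above.
True-score variance = [3²·13.7²·0.72 + 20.8²·0.79] + 991.661 = 1558.02 + 991.661 = 2549.68.
Reliability = 2549.68 / 3113.51 = 0.819.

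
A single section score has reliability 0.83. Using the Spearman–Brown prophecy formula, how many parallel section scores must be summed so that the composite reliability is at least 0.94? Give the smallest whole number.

4

k ≥ ρ*(1−ρ₁)/(ρ₁(1−ρ*)) = 0.94·0.17 / (0.83·0.06) = 3.209.
Smallest integer k = 4.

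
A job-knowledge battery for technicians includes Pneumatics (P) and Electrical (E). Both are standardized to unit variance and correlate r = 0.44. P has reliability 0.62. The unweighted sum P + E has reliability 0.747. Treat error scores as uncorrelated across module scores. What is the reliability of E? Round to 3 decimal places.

0.651

Var(P+E) = 2 + 2·0.44 = 2.880.
True-score variance = ρ_P + ρ_E + 2·0.44, so 0.747 = (0.62 + ρ_E + 0.88) / 2.880.
ρ_E = 0.747·2.880 − 0.62 − 0.88 = 0.651.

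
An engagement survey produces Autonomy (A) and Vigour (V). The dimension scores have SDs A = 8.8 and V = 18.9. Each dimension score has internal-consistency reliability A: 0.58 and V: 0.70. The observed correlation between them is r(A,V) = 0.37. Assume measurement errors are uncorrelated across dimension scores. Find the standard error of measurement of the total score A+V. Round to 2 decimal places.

Var(total) = 434.65 + 123.077 = 557.727.
True-score variance = 294.962 + 123.077 = 418.039, so reliability = 0.7495.
Error variance = 557.727 − 418.039 = 139.688; SEM = √139.688 = 11.82.

11.82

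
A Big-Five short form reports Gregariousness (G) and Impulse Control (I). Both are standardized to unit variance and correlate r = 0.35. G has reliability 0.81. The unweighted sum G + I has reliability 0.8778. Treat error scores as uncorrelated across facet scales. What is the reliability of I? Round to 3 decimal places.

0.860

Var(G+I) = 2 + 2·0.35 = 2.700.
True-score variance = ρ_G + ρ_I + 2·0.35, so 0.8778 = (0.81 + ρ_I + 0.70) / 2.700.
ρ_I = 0.8778·2.700 − 0.81 − 0.70 = 0.860.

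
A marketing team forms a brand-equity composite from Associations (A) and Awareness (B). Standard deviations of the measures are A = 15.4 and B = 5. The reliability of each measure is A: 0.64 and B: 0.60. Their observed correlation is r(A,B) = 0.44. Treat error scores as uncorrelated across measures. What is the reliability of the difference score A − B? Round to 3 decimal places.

Var(A−B) = 15.4² + 5² − 2·15.4·5·0.44 = 262.16 − 67.76 = 194.4.
With uncorrelated errors the cross-covariances are all true-score covariance, so they carry over unchanged; only the diagonal terms shrink to ρᵢσᵢ².
True-score variance = [15.4²·0.64 + 5²·0.60] − 67.76 = 166.782 − 67.76 = 99.0224.
Reliability = 99.0224 / 194.4 = 0.509.

0.509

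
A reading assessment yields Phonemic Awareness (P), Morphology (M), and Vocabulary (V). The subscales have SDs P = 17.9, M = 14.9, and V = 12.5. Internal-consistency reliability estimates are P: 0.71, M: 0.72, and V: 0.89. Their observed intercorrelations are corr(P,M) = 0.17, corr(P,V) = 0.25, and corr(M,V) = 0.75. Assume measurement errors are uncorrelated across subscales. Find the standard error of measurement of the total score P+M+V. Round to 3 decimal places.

Var(total) = 698.67 + 481.931 = 1180.6.
True-score variance = 526.401 + 481.931 = 1008.33, so reliability = 0.8541.
Error variance = 1180.6 − 1008.33 = 172.269; SEM = √172.269 = 13.125.

13.125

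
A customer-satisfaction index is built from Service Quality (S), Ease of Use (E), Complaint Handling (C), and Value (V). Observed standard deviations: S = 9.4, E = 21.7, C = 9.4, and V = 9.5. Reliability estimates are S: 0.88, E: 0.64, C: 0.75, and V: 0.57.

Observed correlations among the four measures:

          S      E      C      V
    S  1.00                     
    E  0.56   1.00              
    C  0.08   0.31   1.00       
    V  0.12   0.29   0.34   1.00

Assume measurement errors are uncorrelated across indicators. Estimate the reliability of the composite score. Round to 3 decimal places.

0.816

Var(S+E+C+V) = 9.4² + 21.7² + 9.4² + 9.5² + 2·[9.4·21.7·0.56 + 9.4·9.4·0.08 + 9.4·9.5·0.12 + 21.7·9.4·0.31 + 21.7·9.5·0.29 + 9.4·9.5·0.34] = 737.86 + 570.786 = 1308.65.
Under uncorrelated errors the observed covariances equal the true-score covariances, so only the own-variance terms attenuate.
True-score variance = [9.4²·0.88 + 21.7²·0.64 + 9.4²·0.75 + 9.5²·0.57] + 570.786 = 496.839 + 570.786 = 1067.62.
Reliability = 1067.62 / 1308.65 = 0.816.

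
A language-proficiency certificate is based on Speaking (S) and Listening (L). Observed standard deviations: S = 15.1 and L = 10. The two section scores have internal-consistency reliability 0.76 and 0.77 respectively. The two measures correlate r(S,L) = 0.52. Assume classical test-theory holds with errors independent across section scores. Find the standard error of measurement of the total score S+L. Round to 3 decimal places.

Var(total) = 328.01 + 157.04 = 485.05.
True-score variance = 250.288 + 157.04 = 407.328, so reliability = 0.8398.
Error variance = 485.05 − 407.328 = 77.7224; SEM = √77.7224 = 8.816.

8.816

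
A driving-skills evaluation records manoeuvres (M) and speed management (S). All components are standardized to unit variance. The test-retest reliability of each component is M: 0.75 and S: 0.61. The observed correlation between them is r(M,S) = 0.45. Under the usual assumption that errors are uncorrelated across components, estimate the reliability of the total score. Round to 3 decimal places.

0.779

Var(M+S) = 2 + 2·[0.45] = 2 + 0.9 = 2.9.
Because errors are independent across components, Cov(Tᵢ,Tⱼ) = Cov(Xᵢ,Xⱼ); the off-diagonal part of the true-score variance is the same as above.
True-score variance = [0.75 + 0.61] + 0.9 = 1.36 + 0.9 = 2.26.
Reliability = 2.26 / 2.9 = 0.779.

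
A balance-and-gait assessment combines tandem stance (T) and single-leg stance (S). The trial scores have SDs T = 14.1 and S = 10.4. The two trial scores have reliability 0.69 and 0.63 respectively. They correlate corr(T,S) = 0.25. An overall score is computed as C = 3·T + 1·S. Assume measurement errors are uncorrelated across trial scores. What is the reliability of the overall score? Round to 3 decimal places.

0.719

Var(C) = 3²·14.1² + 10.4² + 2·[3·14.1·10.4·0.25] = 1897.45 + 219.96 = 2117.41.
With uncorrelated errors the cross-covariances are all true-score covariance, so they carry over unchanged; only the diagonal terms shrink to ρᵢσᵢ².
True-score variance = [3²·14.1²·0.69 + 10.4²·0.63] + 219.96 = 1302.75 + 219.96 = 1522.71.
Reliability = 1522.71 / 2117.41 = 0.719.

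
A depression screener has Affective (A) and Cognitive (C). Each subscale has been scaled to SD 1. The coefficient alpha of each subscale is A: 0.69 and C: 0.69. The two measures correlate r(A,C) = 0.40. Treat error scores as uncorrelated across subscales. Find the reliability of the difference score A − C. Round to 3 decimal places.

0.483

Var(A−C) = 1 + 1 − 2·0.40 = 2 − 0.8 = 1.2.
Under uncorrelated errors the observed covariances equal the true-score covariances, so only the own-variance terms attenuate.
True-score variance = [0.69 + 0.69] − 0.8 = 1.38 − 0.8 = 0.58.
Reliability = 0.58 / 1.2 = 0.483.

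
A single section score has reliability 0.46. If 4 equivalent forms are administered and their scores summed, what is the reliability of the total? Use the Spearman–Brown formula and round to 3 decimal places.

ρ_k = kρ / (1 + (k−1)ρ) = 4·0.46 / (1 + 3·0.46) = 1.840 / 2.380 = 0.773.

0.773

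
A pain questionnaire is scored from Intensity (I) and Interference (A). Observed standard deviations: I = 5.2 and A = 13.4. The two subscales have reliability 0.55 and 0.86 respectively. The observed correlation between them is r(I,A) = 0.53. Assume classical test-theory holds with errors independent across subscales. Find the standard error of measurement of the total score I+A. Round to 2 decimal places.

Var(total) = 206.6 + 73.8608 = 280.461.
True-score variance = 169.294 + 73.8608 = 243.154, so reliability = 0.8670.
Error variance = 280.461 − 243.154 = 37.3064; SEM = √37.3064 = 6.11.

6.11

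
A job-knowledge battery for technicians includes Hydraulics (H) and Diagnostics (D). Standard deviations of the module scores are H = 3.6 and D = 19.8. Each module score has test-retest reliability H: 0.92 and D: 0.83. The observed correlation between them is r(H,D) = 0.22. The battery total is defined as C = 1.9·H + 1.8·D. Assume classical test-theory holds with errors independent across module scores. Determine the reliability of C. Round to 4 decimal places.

0.8458

Var(C) = 1.9²·3.6² + 1.8²·19.8² + 2·[3.42·3.6·19.8·0.22] = 1317 + 107.262 = 1424.26.
Because errors are independent across components, Cov(Tᵢ,Tⱼ) = Cov(Xᵢ,Xⱼ); the off-diagonal part of the true-score variance is the same as above.
True-score variance = [1.9²·3.6²·0.92 + 1.8²·19.8²·0.83] + 107.262 = 1097.32 + 107.262 = 1204.58.
Reliability = 1204.58 / 1424.26 = 0.8458.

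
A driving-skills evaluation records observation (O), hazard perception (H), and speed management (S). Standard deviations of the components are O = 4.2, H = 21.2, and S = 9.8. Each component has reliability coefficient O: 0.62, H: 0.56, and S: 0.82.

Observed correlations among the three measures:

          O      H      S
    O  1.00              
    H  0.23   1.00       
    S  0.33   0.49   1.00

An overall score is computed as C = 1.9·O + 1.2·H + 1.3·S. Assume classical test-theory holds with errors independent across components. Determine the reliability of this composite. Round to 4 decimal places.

Var(C) = 1.9²·4.2² + 1.2²·21.2² + 1.3²·9.8² + 2·[2.28·4.2·21.2·0.23 + 2.47·4.2·9.8·0.33 + 1.56·21.2·9.8·0.49] = 873.182 + 478.108 = 1351.29.
Under uncorrelated errors the observed covariances equal the true-score covariances, so only the own-variance terms attenuate.
True-score variance = [1.9²·4.2²·0.62 + 1.2²·21.2²·0.56 + 1.3²·9.8²·0.82] + 478.108 = 535.002 + 478.108 = 1013.11.
Reliability = 1013.11 / 1351.29 = 0.7497.

0.7497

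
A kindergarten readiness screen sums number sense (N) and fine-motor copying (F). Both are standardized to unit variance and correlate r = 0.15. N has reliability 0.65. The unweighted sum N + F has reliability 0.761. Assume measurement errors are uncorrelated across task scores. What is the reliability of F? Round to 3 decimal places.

Var(N+F) = 2 + 2·0.15 = 2.300.
True-score variance = ρ_N + ρ_F + 2·0.15, so 0.761 = (0.65 + ρ_F + 0.30) / 2.300.
ρ_F = 0.761·2.300 − 0.65 − 0.30 = 0.800.

0.800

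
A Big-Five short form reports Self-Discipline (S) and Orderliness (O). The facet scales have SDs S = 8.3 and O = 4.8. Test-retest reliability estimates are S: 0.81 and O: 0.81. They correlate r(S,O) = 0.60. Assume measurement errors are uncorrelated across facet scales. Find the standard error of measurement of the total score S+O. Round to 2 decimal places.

4.18

Var(total) = 91.93 + 47.808 = 139.738.
True-score variance = 74.4633 + 47.808 = 122.271, so reliability = 0.8750.
Error variance = 139.738 − 122.271 = 17.4667; SEM = √17.4667 = 4.18.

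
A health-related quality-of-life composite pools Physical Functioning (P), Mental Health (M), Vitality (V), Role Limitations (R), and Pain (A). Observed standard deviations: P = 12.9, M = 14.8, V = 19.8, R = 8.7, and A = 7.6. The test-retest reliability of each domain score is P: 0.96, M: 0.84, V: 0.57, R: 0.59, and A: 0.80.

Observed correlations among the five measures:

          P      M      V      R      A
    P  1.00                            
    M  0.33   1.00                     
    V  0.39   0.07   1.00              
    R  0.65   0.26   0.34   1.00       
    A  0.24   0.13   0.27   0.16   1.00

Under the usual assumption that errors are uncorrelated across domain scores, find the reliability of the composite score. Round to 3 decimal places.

Var(P+M+V+R+A) = 12.9² + 14.8² + 19.8² + 8.7² + 7.6² + 2·[12.9·14.8·0.33 + 12.9·19.8·0.39 + 12.9·8.7·0.65 + 12.9·7.6·0.24 + 14.8·19.8·0.07 + 14.8·8.7·0.26 + 14.8·7.6·0.13 + 19.8·8.7·0.34 + 19.8·7.6·0.27 + 8.7·7.6·0.16] = 910.94 + 874.973 = 1785.91.
Because errors are independent across components, Cov(Tᵢ,Tⱼ) = Cov(Xᵢ,Xⱼ); the off-diagonal part of the true-score variance is the same as above.
True-score variance = [12.9²·0.96 + 14.8²·0.84 + 19.8²·0.57 + 8.7²·0.59 + 7.6²·0.80] + 874.973 = 658.075 + 874.973 = 1533.05.
Reliability = 1533.05 / 1785.91 = 0.858.

0.858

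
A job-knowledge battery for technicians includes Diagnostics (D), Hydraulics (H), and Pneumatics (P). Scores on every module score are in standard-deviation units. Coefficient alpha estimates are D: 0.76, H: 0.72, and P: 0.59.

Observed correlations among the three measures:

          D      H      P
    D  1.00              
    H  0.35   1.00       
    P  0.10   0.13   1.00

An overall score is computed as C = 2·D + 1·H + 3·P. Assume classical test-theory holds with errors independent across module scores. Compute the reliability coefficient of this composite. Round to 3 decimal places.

0.716

Var(C) = 2² + 1 + 3² + 2·[2·0.35 + 6·0.10 + 3·0.13] = 14 + 3.38 = 17.38.
With uncorrelated errors the cross-covariances are all true-score covariance, so they carry over unchanged; only the diagonal terms shrink to ρᵢσᵢ².
True-score variance = [2²·0.76 + 0.72 + 3²·0.59] + 3.38 = 9.07 + 3.38 = 12.45.
Reliability = 12.45 / 17.38 = 0.716.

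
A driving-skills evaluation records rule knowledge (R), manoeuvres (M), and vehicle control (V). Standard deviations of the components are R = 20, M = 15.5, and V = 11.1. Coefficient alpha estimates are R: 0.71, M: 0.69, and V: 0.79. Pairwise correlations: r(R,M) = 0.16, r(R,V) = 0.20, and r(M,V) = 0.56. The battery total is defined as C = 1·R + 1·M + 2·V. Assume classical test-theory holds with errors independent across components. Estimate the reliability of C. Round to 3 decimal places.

Var(C) = 20² + 15.5² + 2²·11.1² + 2·[20·15.5·0.16 + 2·20·11.1·0.20 + 2·15.5·11.1·0.56] = 1133.09 + 662.192 = 1795.28.
Under uncorrelated errors the observed covariances equal the true-score covariances, so only the own-variance terms attenuate.
True-score variance = [20²·0.71 + 15.5²·0.69 + 2²·11.1²·0.79] + 662.192 = 839.116 + 662.192 = 1501.31.
Reliability = 1501.31 / 1795.28 = 0.836.

0.836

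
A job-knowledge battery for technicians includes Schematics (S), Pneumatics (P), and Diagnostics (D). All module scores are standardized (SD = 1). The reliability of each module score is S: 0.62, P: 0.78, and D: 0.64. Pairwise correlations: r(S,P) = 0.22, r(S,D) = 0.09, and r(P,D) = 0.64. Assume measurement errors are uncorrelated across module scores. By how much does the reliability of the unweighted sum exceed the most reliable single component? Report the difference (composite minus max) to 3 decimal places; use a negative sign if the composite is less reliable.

Var(sum) = 3 + 1.9 = 4.9; true-score variance = 2.04 + 1.9 = 3.94; composite reliability = 0.8041.
Max component reliability = 0.7800.
Difference = 0.8041 − 0.7800 = 0.024.

0.024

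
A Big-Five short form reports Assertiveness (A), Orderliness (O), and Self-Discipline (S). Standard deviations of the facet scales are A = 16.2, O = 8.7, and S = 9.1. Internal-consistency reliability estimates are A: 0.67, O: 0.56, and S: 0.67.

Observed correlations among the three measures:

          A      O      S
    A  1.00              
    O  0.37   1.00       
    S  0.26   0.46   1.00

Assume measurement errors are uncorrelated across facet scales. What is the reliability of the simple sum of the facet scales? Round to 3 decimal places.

0.782

Var(A+O+S) = 16.2² + 8.7² + 9.1² + 2·[16.2·8.7·0.37 + 16.2·9.1·0.26 + 8.7·9.1·0.46] = 420.94 + 253.79 = 674.73.
Under uncorrelated errors the observed covariances equal the true-score covariances, so only the own-variance terms attenuate.
True-score variance = [16.2²·0.67 + 8.7²·0.56 + 9.1²·0.67] + 253.79 = 273.704 + 253.79 = 527.494.
Reliability = 527.494 / 674.73 = 0.782.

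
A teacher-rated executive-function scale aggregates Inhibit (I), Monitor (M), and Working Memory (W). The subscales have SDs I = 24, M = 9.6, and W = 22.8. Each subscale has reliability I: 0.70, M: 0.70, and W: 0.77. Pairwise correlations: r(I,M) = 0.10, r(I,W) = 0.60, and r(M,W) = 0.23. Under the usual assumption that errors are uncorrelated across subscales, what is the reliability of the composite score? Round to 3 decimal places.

0.839

Var(I+M+W) = 24² + 9.6² + 22.8² + 2·[24·9.6·0.10 + 24·22.8·0.60 + 9.6·22.8·0.23] = 1188 + 803.405 = 1991.4.
Under uncorrelated errors the observed covariances equal the true-score covariances, so only the own-variance terms attenuate.
True-score variance = [24²·0.70 + 9.6²·0.70 + 22.8²·0.77] + 803.405 = 867.989 + 803.405 = 1671.39.
Reliability = 1671.39 / 1991.4 = 0.839.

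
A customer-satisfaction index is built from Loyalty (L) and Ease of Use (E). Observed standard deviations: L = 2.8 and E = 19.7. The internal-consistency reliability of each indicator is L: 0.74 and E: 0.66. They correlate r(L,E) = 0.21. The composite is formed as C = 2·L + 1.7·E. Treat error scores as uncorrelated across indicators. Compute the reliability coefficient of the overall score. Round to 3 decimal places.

0.684

Var(C) = 2²·2.8² + 1.7²·19.7² + 2·[3.4·2.8·19.7·0.21] = 1152.94 + 78.7685 = 1231.71.
With uncorrelated errors the cross-covariances are all true-score covariance, so they carry over unchanged; only the diagonal terms shrink to ρᵢσᵢ².
True-score variance = [2²·2.8²·0.74 + 1.7²·19.7²·0.66] + 78.7685 = 763.449 + 78.7685 = 842.218.
Reliability = 842.218 / 1231.71 = 0.684.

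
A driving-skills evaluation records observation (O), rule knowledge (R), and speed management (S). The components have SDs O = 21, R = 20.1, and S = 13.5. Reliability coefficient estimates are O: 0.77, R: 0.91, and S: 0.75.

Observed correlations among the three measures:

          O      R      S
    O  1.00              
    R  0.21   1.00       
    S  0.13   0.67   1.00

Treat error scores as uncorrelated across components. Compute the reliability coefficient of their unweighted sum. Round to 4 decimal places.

0.8883

Var(O+R+S) = 21² + 20.1² + 13.5² + 2·[21·20.1·0.21 + 21·13.5·0.13 + 20.1·13.5·0.67] = 1027.26 + 614.601 = 1641.86.
With uncorrelated errors the cross-covariances are all true-score covariance, so they carry over unchanged; only the diagonal terms shrink to ρᵢσᵢ².
True-score variance = [21²·0.77 + 20.1²·0.91 + 13.5²·0.75] + 614.601 = 843.907 + 614.601 = 1458.51.
Reliability = 1458.51 / 1641.86 = 0.8883.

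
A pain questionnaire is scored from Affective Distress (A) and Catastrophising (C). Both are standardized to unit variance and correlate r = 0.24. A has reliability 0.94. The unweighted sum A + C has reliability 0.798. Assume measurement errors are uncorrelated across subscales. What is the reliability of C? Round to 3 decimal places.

0.559

Var(A+C) = 2 + 2·0.24 = 2.480.
True-score variance = ρ_A + ρ_C + 2·0.24, so 0.798 = (0.94 + ρ_C + 0.48) / 2.480.
ρ_C = 0.798·2.480 − 0.94 − 0.48 = 0.559.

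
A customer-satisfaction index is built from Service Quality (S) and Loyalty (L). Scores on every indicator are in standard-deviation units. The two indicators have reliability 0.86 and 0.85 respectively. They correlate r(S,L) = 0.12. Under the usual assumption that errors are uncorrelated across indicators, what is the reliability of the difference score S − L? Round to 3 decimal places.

Var(S−L) = 1 + 1 − 2·0.12 = 2 − 0.24 = 1.76.
Because errors are independent across components, Cov(Tᵢ,Tⱼ) = Cov(Xᵢ,Xⱼ); the off-diagonal part of the true-score variance is the same as above.
True-score variance = [0.86 + 0.85] − 0.24 = 1.71 − 0.24 = 1.47.
Reliability = 1.47 / 1.76 = 0.835.

0.835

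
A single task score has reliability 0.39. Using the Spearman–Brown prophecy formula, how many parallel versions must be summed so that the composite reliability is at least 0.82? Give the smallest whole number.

8

k ≥ ρ*(1−ρ₁)/(ρ₁(1−ρ*)) = 0.82·0.61 / (0.39·0.18) = 7.125.
Smallest integer k = 8.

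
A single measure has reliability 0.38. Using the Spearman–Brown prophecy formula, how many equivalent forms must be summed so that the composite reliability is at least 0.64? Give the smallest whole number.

3

k ≥ ρ*(1−ρ₁)/(ρ₁(1−ρ*)) = 0.64·0.62 / (0.38·0.36) = 2.901.
Smallest integer k = 3.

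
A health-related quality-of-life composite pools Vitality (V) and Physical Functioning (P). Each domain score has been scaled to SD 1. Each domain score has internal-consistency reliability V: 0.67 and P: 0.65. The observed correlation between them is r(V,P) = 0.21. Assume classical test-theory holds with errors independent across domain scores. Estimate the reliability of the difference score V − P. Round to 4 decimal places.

0.5696

Var(V−P) = 1 + 1 − 2·0.21 = 2 − 0.42 = 1.58.
Because errors are independent across components, Cov(Tᵢ,Tⱼ) = Cov(Xᵢ,Xⱼ); the off-diagonal part of the true-score variance is the same as above.
True-score variance = [0.67 + 0.65] − 0.42 = 1.32 − 0.42 = 0.9.
Reliability = 0.9 / 1.58 = 0.5696.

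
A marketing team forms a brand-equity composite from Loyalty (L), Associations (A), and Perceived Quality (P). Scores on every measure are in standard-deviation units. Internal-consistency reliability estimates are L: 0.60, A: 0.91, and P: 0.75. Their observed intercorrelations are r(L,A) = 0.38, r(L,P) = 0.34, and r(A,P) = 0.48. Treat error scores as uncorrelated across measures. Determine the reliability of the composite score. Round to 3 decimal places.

0.863

Var(L+A+P) = 3 + 2·[0.38 + 0.34 + 0.48] = 3 + 2.4 = 5.4.
Under uncorrelated errors the observed covariances equal the true-score covariances, so only the own-variance terms attenuate.
True-score variance = [0.60 + 0.91 + 0.75] + 2.4 = 2.26 + 2.4 = 4.66.
Reliability = 4.66 / 5.4 = 0.863.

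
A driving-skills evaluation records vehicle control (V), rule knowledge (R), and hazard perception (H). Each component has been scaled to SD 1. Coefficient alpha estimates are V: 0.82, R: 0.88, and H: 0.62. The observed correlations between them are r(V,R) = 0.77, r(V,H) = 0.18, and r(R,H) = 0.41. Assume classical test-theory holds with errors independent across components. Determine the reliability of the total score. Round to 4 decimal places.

0.8811

Var(V+R+H) = 3 + 2·[0.77 + 0.18 + 0.41] = 3 + 2.72 = 5.72.
With uncorrelated errors the cross-covariances are all true-score covariance, so they carry over unchanged; only the diagonal terms shrink to ρᵢσᵢ².
True-score variance = [0.82 + 0.88 + 0.62] + 2.72 = 2.32 + 2.72 = 5.04.
Reliability = 5.04 / 5.72 = 0.8811.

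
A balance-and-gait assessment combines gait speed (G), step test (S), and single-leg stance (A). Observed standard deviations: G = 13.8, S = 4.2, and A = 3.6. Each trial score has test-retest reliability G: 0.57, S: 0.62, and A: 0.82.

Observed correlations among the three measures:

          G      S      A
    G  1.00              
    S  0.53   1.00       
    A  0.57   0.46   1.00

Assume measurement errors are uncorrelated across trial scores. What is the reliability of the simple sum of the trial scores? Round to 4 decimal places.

Var(G+S+A) = 13.8² + 4.2² + 3.6² + 2·[13.8·4.2·0.53 + 13.8·3.6·0.57 + 4.2·3.6·0.46] = 221.04 + 131.983 = 353.023.
With uncorrelated errors the cross-covariances are all true-score covariance, so they carry over unchanged; only the diagonal terms shrink to ρᵢσᵢ².
True-score variance = [13.8²·0.57 + 4.2²·0.62 + 3.6²·0.82] + 131.983 = 130.115 + 131.983 = 262.098.
Reliability = 262.098 / 353.023 = 0.7424.

0.7424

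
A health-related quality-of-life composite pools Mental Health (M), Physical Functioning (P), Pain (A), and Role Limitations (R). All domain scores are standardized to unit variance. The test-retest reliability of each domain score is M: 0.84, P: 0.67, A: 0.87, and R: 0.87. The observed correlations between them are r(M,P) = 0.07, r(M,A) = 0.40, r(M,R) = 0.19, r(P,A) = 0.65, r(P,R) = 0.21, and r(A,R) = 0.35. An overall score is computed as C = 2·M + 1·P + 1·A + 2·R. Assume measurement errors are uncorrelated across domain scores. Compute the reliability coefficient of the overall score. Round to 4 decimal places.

Var(C) = 2² + 1 + 1 + 2² + 2·[2·0.07 + 2·0.40 + 4·0.19 + 0.65 + 2·0.21 + 2·0.35] = 10 + 6.94 = 16.94.
With uncorrelated errors the cross-covariances are all true-score covariance, so they carry over unchanged; only the diagonal terms shrink to ρᵢσᵢ².
True-score variance = [2²·0.84 + 0.67 + 0.87 + 2²·0.87] + 6.94 = 8.38 + 6.94 = 15.32.
Reliability = 15.32 / 16.94 = 0.9044.

0.9044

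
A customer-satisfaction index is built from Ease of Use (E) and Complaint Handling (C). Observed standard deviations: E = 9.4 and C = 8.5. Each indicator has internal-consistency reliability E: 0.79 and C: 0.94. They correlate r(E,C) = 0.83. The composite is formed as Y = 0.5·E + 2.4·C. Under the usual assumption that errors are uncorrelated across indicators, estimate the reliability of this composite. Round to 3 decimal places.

Var(Y) = 0.5²·9.4² + 2.4²·8.5² + 2·[1.2·9.4·8.5·0.83] = 438.25 + 159.161 = 597.411.
Under uncorrelated errors the observed covariances equal the true-score covariances, so only the own-variance terms attenuate.
True-score variance = [0.5²·9.4²·0.79 + 2.4²·8.5²·0.94] + 159.161 = 408.641 + 159.161 = 567.802.
Reliability = 567.802 / 597.411 = 0.950.

0.950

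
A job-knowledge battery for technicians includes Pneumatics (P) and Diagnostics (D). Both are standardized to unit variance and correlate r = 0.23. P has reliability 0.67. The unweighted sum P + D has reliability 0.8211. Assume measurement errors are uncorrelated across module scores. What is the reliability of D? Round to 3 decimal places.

0.890

Var(P+D) = 2 + 2·0.23 = 2.460.
True-score variance = ρ_P + ρ_D + 2·0.23, so 0.8211 = (0.67 + ρ_D + 0.46) / 2.460.
ρ_D = 0.8211·2.460 − 0.67 − 0.46 = 0.890.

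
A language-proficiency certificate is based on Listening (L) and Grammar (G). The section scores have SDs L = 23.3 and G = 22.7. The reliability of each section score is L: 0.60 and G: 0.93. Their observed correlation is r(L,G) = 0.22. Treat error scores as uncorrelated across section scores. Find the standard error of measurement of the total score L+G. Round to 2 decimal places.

15.91

Var(total) = 1058.18 + 232.72 = 1290.9.
True-score variance = 804.954 + 232.72 = 1037.67, so reliability = 0.8038.
Error variance = 1290.9 − 1037.67 = 253.226; SEM = √253.226 = 15.91.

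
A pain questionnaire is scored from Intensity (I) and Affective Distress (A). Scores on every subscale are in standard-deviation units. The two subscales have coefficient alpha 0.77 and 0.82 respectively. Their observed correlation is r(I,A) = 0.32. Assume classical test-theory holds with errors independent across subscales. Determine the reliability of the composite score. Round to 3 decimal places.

Var(I+A) = 2 + 2·[0.32] = 2 + 0.64 = 2.64.
Because errors are independent across components, Cov(Tᵢ,Tⱼ) = Cov(Xᵢ,Xⱼ); the off-diagonal part of the true-score variance is the same as above.
True-score variance = [0.77 + 0.82] + 0.64 = 1.59 + 0.64 = 2.23.
Reliability = 2.23 / 2.64 = 0.845.

0.845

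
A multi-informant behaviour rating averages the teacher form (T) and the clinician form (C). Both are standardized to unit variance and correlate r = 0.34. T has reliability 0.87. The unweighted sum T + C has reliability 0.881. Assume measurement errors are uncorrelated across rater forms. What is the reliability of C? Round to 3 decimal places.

0.811

Var(T+C) = 2 + 2·0.34 = 2.680.
True-score variance = ρ_T + ρ_C + 2·0.34, so 0.881 = (0.87 + ρ_C + 0.68) / 2.680.
ρ_C = 0.881·2.680 − 0.87 − 0.68 = 0.811.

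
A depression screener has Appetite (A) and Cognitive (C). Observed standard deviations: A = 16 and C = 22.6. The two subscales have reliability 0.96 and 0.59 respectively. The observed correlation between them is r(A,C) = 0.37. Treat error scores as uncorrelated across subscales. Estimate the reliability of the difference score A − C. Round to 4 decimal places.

0.5600

Var(A−C) = 16² + 22.6² − 2·16·22.6·0.37 = 766.76 − 267.584 = 499.176.
Under uncorrelated errors the observed covariances equal the true-score covariances, so only the own-variance terms attenuate.
True-score variance = [16²·0.96 + 22.6²·0.59] − 267.584 = 547.108 − 267.584 = 279.524.
Reliability = 279.524 / 499.176 = 0.5600.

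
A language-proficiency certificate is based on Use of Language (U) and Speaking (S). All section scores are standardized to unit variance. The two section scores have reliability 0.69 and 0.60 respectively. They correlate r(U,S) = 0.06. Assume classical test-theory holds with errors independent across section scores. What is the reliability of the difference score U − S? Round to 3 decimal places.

0.622

Var(U−S) = 1 + 1 − 2·0.06 = 2 − 0.12 = 1.88.
Because errors are independent across components, Cov(Tᵢ,Tⱼ) = Cov(Xᵢ,Xⱼ); the off-diagonal part of the true-score variance is the same as above.
True-score variance = [0.69 + 0.60] − 0.12 = 1.29 − 0.12 = 1.17.
Reliability = 1.17 / 1.88 = 0.622.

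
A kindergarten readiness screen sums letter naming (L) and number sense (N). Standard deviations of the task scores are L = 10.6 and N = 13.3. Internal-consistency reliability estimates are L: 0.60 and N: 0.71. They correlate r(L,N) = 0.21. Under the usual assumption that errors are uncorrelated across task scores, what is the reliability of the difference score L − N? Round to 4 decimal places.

0.5816

Var(L−N) = 10.6² + 13.3² − 2·10.6·13.3·0.21 = 289.25 − 59.2116 = 230.038.
With uncorrelated errors the cross-covariances are all true-score covariance, so they carry over unchanged; only the diagonal terms shrink to ρᵢσᵢ².
True-score variance = [10.6²·0.60 + 13.3²·0.71] − 59.2116 = 193.008 − 59.2116 = 133.796.
Reliability = 133.796 / 230.038 = 0.5816.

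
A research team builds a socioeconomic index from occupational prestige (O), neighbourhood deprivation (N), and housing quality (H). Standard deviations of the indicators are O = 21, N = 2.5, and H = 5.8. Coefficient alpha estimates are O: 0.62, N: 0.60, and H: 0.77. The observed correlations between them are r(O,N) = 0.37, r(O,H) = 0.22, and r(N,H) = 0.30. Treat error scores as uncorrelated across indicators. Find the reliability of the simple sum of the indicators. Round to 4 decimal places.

0.6945

Var(O+N+H) = 21² + 2.5² + 5.8² + 2·[21·2.5·0.37 + 21·5.8·0.22 + 2.5·5.8·0.30] = 480.89 + 101.142 = 582.032.
Because errors are independent across components, Cov(Tᵢ,Tⱼ) = Cov(Xᵢ,Xⱼ); the off-diagonal part of the true-score variance is the same as above.
True-score variance = [21²·0.62 + 2.5²·0.60 + 5.8²·0.77] + 101.142 = 303.073 + 101.142 = 404.215.
Reliability = 404.215 / 582.032 = 0.6945.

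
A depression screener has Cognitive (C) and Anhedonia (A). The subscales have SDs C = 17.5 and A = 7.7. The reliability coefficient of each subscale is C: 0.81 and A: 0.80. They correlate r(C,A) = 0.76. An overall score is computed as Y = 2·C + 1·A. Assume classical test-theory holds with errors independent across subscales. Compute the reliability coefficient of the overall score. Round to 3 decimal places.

Var(Y) = 2²·17.5² + 7.7² + 2·[2·17.5·7.7·0.76] = 1284.29 + 409.64 = 1693.93.
Under uncorrelated errors the observed covariances equal the true-score covariances, so only the own-variance terms attenuate.
True-score variance = [2²·17.5²·0.81 + 7.7²·0.80] + 409.64 = 1039.68 + 409.64 = 1449.32.
Reliability = 1449.32 / 1693.93 = 0.856.

0.856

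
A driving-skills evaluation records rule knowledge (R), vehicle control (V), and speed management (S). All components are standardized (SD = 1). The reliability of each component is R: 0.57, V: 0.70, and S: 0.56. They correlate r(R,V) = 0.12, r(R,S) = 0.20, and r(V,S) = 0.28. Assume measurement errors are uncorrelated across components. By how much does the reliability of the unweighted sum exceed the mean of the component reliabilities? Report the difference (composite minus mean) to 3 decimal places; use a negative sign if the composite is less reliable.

Var(sum) = 3 + 1.2 = 4.2; true-score variance = 1.83 + 1.2 = 3.03; composite reliability = 0.7214.
Mean component reliability = 0.6100.
Difference = 0.7214 − 0.6100 = 0.111.

0.111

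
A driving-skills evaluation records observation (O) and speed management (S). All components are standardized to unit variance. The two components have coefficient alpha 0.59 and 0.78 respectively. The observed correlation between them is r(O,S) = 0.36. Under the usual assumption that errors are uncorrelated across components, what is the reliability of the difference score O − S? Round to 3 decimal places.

0.508

Var(O−S) = 1 + 1 − 2·0.36 = 2 − 0.72 = 1.28.
Because errors are independent across components, Cov(Tᵢ,Tⱼ) = Cov(Xᵢ,Xⱼ); the off-diagonal part of the true-score variance is the same as above.
True-score variance = [0.59 + 0.78] − 0.72 = 1.37 − 0.72 = 0.65.
Reliability = 0.65 / 1.28 = 0.508.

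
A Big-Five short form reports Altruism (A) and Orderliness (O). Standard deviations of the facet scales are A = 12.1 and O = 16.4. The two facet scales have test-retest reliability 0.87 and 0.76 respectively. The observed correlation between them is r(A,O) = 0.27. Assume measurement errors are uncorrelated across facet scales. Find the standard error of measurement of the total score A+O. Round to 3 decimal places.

9.142

Var(total) = 415.37 + 107.158 = 522.528.
True-score variance = 331.786 + 107.158 = 438.944, so reliability = 0.8400.
Error variance = 522.528 − 438.944 = 83.5837; SEM = √83.5837 = 9.142.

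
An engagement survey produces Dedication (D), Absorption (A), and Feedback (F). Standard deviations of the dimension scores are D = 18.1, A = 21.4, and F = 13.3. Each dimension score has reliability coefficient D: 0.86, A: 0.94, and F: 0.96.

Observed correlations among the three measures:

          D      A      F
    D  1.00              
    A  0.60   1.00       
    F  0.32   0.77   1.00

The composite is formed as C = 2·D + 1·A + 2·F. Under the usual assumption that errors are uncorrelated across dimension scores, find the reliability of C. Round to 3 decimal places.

0.951

Var(C) = 2²·18.1² + 21.4² + 2²·13.3² + 2·[2·18.1·21.4·0.60 + 4·18.1·13.3·0.32 + 2·21.4·13.3·0.77] = 2475.96 + 2422.51 = 4898.47.
Because errors are independent across components, Cov(Tᵢ,Tⱼ) = Cov(Xᵢ,Xⱼ); the off-diagonal part of the true-score variance is the same as above.
True-score variance = [2²·18.1²·0.86 + 21.4²·0.94 + 2²·13.3²·0.96] + 2422.51 = 2236.72 + 2422.51 = 4659.23.
Reliability = 4659.23 / 4898.47 = 0.951.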